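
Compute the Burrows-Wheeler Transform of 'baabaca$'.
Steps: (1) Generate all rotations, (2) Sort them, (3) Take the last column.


Rotations (sorted):
  0: $baabaca -> last char: a
  1: a$baabac -> last char: c
  2: aabaca$b -> last char: b
  3: abaca$ba -> last char: a
  4: aca$baab -> last char: b
  5: baabaca$ -> last char: $
  6: baca$baa -> last char: a
  7: ca$baaba -> last char: a


BWT = acbab$aa


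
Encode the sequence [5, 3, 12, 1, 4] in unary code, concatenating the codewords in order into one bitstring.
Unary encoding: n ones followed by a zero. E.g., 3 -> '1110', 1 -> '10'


Encode each number as n ones followed by a terminating 0:
  5 -> 111110 (6 bits)
  3 -> 1110 (4 bits)
  12 -> 1111111111110 (13 bits)
  1 -> 10 (2 bits)
  4 -> 11110 (5 bits)
Total length = 6 + 4 + 13 + 2 + 5 = 30 bits.

Unary([5, 3, 12, 1, 4]) = 111110111011111111111101011110 (30 bits)


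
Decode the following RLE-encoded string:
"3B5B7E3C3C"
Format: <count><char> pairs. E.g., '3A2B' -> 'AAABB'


Expanding each <count><char> pair:
  3B -> 'BBB'
  5B -> 'BBBBB'
  7E -> 'EEEEEEE'
  3C -> 'CCC'
  3C -> 'CCC'

Decoded = BBBBBBBBEEEEEEECCCCCC


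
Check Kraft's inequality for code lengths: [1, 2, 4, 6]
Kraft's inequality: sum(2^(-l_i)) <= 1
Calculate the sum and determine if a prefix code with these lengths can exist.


Sum = 2^(-1) + 2^(-2) + 2^(-4) + 2^(-6)
    = 0.5 + 0.25 + 0.0625 + 0.015625
    = 53/64 = 0.828125
Since 0.828125 <= 1, Kraft's inequality IS satisfied.
A prefix code with these lengths CAN exist.

Kraft sum = 0.828125. Satisfied.


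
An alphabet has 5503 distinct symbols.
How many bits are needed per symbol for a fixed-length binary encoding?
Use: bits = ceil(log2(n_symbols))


log2(5503) = 12.426
Bracket: 2^12 = 4096 < 5503 <= 2^13 = 8192
So ceil(log2(5503)) = 13

bits = ceil(log2(5503)) = ceil(12.426) = 13 bits


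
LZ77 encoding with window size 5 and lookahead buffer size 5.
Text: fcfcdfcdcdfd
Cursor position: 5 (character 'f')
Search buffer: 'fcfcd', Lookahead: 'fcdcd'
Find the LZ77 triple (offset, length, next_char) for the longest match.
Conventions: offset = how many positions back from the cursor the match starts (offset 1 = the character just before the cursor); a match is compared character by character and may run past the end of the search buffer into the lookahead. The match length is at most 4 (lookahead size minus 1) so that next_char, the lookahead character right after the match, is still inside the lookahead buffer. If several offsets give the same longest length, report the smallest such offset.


Try each offset into the search buffer:
  offset=1 (pos 4, char 'd'): match length 0
  offset=2 (pos 3, char 'c'): match length 0
  offset=3 (pos 2, char 'f'): match length 3
  offset=4 (pos 1, char 'c'): match length 0
  offset=5 (pos 0, char 'f'): match length 2
Longest match has length 3 at offset 3.
next_char = character at position 5 + 3 = 8 -> 'c'

Best match: offset=3, length=3 (matching 'fcd' starting at position 2)
LZ77 triple: (3, 3, 'c')


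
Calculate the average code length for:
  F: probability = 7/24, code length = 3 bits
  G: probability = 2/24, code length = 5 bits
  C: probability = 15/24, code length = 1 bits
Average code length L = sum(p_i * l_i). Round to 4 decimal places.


Weighted contributions p_i * l_i:
  F: (7/24) * 3 = 21/24
  G: (2/24) * 5 = 10/24
  C: (15/24) * 1 = 15/24
Sum = (21 + 10 + 15)/24 = 46/24

L = 46/24 = 1.9167 bits/symbol


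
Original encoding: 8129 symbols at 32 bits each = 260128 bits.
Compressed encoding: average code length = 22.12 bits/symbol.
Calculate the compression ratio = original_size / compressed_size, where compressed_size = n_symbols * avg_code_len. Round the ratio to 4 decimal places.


original_size = n_symbols * orig_bits = 8129 * 32 = 260128 bits
compressed_size = n_symbols * avg_code_len = 8129 * 22.12 = 179813.48 bits
ratio = original_size / compressed_size = 260128 / 179813.48 = 1.4467

Compression ratio = 1.4467


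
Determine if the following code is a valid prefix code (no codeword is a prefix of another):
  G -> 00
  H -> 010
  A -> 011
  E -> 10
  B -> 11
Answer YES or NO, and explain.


Checking each pair (does one codeword prefix another?):
  G='00' vs H='010': no prefix
  G='00' vs A='011': no prefix
  G='00' vs E='10': no prefix
  G='00' vs B='11': no prefix
  H='010' vs G='00': no prefix
  H='010' vs A='011': no prefix
  H='010' vs E='10': no prefix
  H='010' vs B='11': no prefix
  A='011' vs G='00': no prefix
  A='011' vs H='010': no prefix
  A='011' vs E='10': no prefix
  A='011' vs B='11': no prefix
  E='10' vs G='00': no prefix
  E='10' vs H='010': no prefix
  E='10' vs A='011': no prefix
  E='10' vs B='11': no prefix
  B='11' vs G='00': no prefix
  B='11' vs H='010': no prefix
  B='11' vs A='011': no prefix
  B='11' vs E='10': no prefix
No violation found over all pairs.

YES -- this is a valid prefix code. No codeword is a prefix of any other codeword.


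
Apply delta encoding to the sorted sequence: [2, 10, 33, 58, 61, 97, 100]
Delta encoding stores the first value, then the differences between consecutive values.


First value: 2
Deltas:
  10 - 2 = 8
  33 - 10 = 23
  58 - 33 = 25
  61 - 58 = 3
  97 - 61 = 36
  100 - 97 = 3


Delta encoded: [2, 8, 23, 25, 3, 36, 3]


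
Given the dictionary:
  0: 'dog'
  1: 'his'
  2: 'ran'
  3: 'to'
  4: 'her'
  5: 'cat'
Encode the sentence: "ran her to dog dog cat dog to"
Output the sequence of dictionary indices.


Look up each word in the dictionary:
  'ran' -> 2
  'her' -> 4
  'to' -> 3
  'dog' -> 0
  'dog' -> 0
  'cat' -> 5
  'dog' -> 0
  'to' -> 3

Encoded: [2, 4, 3, 0, 0, 5, 0, 3]


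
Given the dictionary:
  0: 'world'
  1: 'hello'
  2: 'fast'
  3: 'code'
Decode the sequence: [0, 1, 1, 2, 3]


Look up each index in the dictionary:
  0 -> 'world'
  1 -> 'hello'
  1 -> 'hello'
  2 -> 'fast'
  3 -> 'code'

Decoded: "world hello hello fast code"


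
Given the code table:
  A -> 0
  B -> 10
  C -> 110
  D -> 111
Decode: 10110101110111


Decoding:
10 -> B
110 -> C
10 -> B
111 -> D
0 -> A
111 -> D


Result: BCBDAD


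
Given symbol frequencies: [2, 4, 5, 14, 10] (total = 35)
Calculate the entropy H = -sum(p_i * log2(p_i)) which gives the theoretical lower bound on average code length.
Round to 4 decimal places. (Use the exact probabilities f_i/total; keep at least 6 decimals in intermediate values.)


Per-symbol terms -p_i * log2(p_i) with p_i = f_i/35:
  p = 2/35 = 0.057143: log2(p) = -4.129283, -p*log2(p) = 0.235959
  p = 4/35 = 0.114286: log2(p) = -3.129283, -p*log2(p) = 0.357632
  p = 5/35 = 0.142857: log2(p) = -2.807355, -p*log2(p) = 0.401051
  p = 14/35 = 0.400000: log2(p) = -1.321928, -p*log2(p) = 0.528771
  p = 10/35 = 0.285714: log2(p) = -1.807355, -p*log2(p) = 0.516387
H = 0.235959 + 0.357632 + 0.401051 + 0.528771 + 0.516387 = 2.039800

H = 2.0398 bits/symbol


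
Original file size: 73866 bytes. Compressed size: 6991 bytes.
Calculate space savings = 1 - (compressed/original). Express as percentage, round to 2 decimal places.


ratio = compressed/original = 6991/73866 = 0.094644
savings = 1 - ratio = 1 - 0.094644 = 0.905356
as a percentage: 0.905356 * 100 = 90.54%

Space savings = 1 - 6991/73866 = 90.54%


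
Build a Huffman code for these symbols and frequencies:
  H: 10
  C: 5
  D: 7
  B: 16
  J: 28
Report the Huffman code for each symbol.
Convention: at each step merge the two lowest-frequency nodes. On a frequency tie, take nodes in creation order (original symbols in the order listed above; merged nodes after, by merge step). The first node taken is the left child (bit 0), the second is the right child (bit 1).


Huffman tree construction:
Step 1: Merge C(5) + D(7) = 12
Step 2: Merge H(10) + (C+D)(12) = 22
Step 3: Merge B(16) + (H+(C+D))(22) = 38
Step 4: Merge J(28) + (B+(H+(C+D)))(38) = 66
Read each symbol's code off the tree from the root (left child = 0, right child = 1).

Codes:
  H: 110 (length 3)
  C: 1110 (length 4)
  D: 1111 (length 4)
  B: 10 (length 2)
  J: 0 (length 1)
Average code length: 138/66 = 2.0909 bits/symbol


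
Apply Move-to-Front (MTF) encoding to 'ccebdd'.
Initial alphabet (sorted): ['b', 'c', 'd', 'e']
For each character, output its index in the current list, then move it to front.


MTF encoding:
'c': index 1 in ['b', 'c', 'd', 'e'] -> ['c', 'b', 'd', 'e']
'c': index 0 in ['c', 'b', 'd', 'e'] -> ['c', 'b', 'd', 'e']
'e': index 3 in ['c', 'b', 'd', 'e'] -> ['e', 'c', 'b', 'd']
'b': index 2 in ['e', 'c', 'b', 'd'] -> ['b', 'e', 'c', 'd']
'd': index 3 in ['b', 'e', 'c', 'd'] -> ['d', 'b', 'e', 'c']
'd': index 0 in ['d', 'b', 'e', 'c'] -> ['d', 'b', 'e', 'c']


Output: [1, 0, 3, 2, 3, 0]


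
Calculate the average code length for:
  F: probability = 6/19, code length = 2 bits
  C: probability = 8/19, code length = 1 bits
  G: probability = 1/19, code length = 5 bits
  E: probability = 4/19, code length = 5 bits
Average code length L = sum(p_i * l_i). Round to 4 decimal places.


Weighted contributions p_i * l_i:
  F: (6/19) * 2 = 12/19
  C: (8/19) * 1 = 8/19
  G: (1/19) * 5 = 5/19
  E: (4/19) * 5 = 20/19
Sum = (12 + 8 + 5 + 20)/19 = 45/19

L = 45/19 = 2.3684 bits/symbol


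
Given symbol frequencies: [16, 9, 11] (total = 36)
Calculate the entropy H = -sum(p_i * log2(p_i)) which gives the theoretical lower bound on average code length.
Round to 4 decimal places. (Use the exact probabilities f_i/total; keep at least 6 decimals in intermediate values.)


Per-symbol terms -p_i * log2(p_i) with p_i = f_i/36:
  p = 16/36 = 0.444444: log2(p) = -1.169925, -p*log2(p) = 0.519967
  p = 9/36 = 0.250000: log2(p) = -2.000000, -p*log2(p) = 0.500000
  p = 11/36 = 0.305556: log2(p) = -1.710493, -p*log2(p) = 0.522651
H = 0.519967 + 0.500000 + 0.522651 = 1.542618

H = 1.5426 bits/symbol


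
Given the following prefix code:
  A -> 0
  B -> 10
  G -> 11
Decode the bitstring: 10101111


Decoding step by step:
Bits 10 -> B
Bits 10 -> B
Bits 11 -> G
Bits 11 -> G


Decoded message: BBGG


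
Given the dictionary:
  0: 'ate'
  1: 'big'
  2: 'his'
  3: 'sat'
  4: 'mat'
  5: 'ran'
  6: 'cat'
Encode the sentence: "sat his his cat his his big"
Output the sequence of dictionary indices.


Look up each word in the dictionary:
  'sat' -> 3
  'his' -> 2
  'his' -> 2
  'cat' -> 6
  'his' -> 2
  'his' -> 2
  'big' -> 1

Encoded: [3, 2, 2, 6, 2, 2, 1]


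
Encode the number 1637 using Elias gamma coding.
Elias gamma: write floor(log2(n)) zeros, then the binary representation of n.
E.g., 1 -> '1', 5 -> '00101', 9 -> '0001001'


num_bits = floor(log2(1637)) + 1 = 11
leading_zeros = num_bits - 1 = 10
binary(1637) = 11001100101

Elias gamma(1637) = '0000000000' + '11001100101' = 000000000011001100101 (21 bits)


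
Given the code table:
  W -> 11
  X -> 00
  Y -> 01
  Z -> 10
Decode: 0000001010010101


Decoding:
00 -> X
00 -> X
00 -> X
10 -> Z
10 -> Z
01 -> Y
01 -> Y
01 -> Y


Result: XXXZZYYY


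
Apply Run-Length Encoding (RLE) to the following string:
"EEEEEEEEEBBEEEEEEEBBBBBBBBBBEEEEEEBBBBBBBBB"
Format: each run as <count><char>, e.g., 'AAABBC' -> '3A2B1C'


Scanning runs left to right:
  i=0: run of 'E' x 9 -> '9E'
  i=9: run of 'B' x 2 -> '2B'
  i=11: run of 'E' x 7 -> '7E'
  i=18: run of 'B' x 10 -> '10B'
  i=28: run of 'E' x 6 -> '6E'
  i=34: run of 'B' x 9 -> '9B'

RLE = 9E2B7E10B6E9B


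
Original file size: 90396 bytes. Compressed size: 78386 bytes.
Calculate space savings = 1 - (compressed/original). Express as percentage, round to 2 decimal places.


ratio = compressed/original = 78386/90396 = 0.86714
savings = 1 - ratio = 1 - 0.86714 = 0.13286
as a percentage: 0.13286 * 100 = 13.29%

Space savings = 1 - 78386/90396 = 13.29%


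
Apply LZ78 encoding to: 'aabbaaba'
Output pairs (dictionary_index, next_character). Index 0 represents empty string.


LZ78 encoding steps:
Dictionary: {0: ''}
Step 1: w='' (idx 0), next='a' -> output (0, 'a'), add 'a' as idx 1
Step 2: w='a' (idx 1), next='b' -> output (1, 'b'), add 'ab' as idx 2
Step 3: w='' (idx 0), next='b' -> output (0, 'b'), add 'b' as idx 3
Step 4: w='a' (idx 1), next='a' -> output (1, 'a'), add 'aa' as idx 4
Step 5: w='b' (idx 3), next='a' -> output (3, 'a'), add 'ba' as idx 5


Encoded: [(0, 'a'), (1, 'b'), (0, 'b'), (1, 'a'), (3, 'a')]


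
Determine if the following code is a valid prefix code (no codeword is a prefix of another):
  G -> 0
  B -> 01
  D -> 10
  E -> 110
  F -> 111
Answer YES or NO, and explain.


Checking each pair (does one codeword prefix another?):
  G='0' vs B='01': prefix -- VIOLATION

NO -- this is NOT a valid prefix code. G (0) is a prefix of B (01).


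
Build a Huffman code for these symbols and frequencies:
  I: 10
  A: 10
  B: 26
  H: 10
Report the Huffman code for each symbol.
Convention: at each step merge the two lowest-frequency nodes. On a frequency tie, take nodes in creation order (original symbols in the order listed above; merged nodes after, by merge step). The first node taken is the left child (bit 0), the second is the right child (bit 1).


Huffman tree construction:
Step 1: Merge I(10) + A(10) = 20
Step 2: Merge H(10) + (I+A)(20) = 30
Step 3: Merge B(26) + (H+(I+A))(30) = 56
Read each symbol's code off the tree from the root (left child = 0, right child = 1).

Codes:
  I: 110 (length 3)
  A: 111 (length 3)
  B: 0 (length 1)
  H: 10 (length 2)
Average code length: 106/56 = 1.8929 bits/symbol


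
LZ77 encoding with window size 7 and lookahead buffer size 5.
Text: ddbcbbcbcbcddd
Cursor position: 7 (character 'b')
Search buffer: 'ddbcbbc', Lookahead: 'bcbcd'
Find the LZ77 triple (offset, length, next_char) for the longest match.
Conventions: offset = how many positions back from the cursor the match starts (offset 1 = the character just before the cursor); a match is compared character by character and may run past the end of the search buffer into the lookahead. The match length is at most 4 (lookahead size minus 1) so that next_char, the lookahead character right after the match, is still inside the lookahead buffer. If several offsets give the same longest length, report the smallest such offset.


Try each offset into the search buffer:
  offset=1 (pos 6, char 'c'): match length 0
  offset=2 (pos 5, char 'b'): match length 4
  offset=3 (pos 4, char 'b'): match length 1
  offset=4 (pos 3, char 'c'): match length 0
  offset=5 (pos 2, char 'b'): match length 3
  offset=6 (pos 1, char 'd'): match length 0
  offset=7 (pos 0, char 'd'): match length 0
Longest match has length 4 at offset 2.
next_char = character at position 7 + 4 = 11 -> 'd'

Best match: offset=2, length=4 (matching 'bcbc' starting at position 5)
LZ77 triple: (2, 4, 'd')


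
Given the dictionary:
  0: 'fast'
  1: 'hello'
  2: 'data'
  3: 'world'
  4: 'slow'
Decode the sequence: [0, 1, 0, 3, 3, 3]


Look up each index in the dictionary:
  0 -> 'fast'
  1 -> 'hello'
  0 -> 'fast'
  3 -> 'world'
  3 -> 'world'
  3 -> 'world'

Decoded: "fast hello fast world world world"


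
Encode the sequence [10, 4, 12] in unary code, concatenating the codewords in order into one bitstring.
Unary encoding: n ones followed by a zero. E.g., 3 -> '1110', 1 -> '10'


Encode each number as n ones followed by a terminating 0:
  10 -> 11111111110 (11 bits)
  4 -> 11110 (5 bits)
  12 -> 1111111111110 (13 bits)
Total length = 11 + 5 + 13 = 29 bits.

Unary([10, 4, 12]) = 11111111110111101111111111110 (29 bits)


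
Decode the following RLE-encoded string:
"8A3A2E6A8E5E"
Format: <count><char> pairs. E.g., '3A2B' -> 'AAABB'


Expanding each <count><char> pair:
  8A -> 'AAAAAAAA'
  3A -> 'AAA'
  2E -> 'EE'
  6A -> 'AAAAAA'
  8E -> 'EEEEEEEE'
  5E -> 'EEEEE'

Decoded = AAAAAAAAAAAEEAAAAAAEEEEEEEEEEEEE


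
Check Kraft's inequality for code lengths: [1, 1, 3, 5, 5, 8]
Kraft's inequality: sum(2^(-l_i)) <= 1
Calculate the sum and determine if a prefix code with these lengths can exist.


Sum = 2^(-1) + 2^(-1) + 2^(-3) + 2^(-5) + 2^(-5) + 2^(-8)
    = 0.5 + 0.5 + 0.125 + 0.03125 + 0.03125 + 0.00390625
    = 305/256 = 1.19140625
Since 1.19140625 > 1, Kraft's inequality is NOT satisfied.
A prefix code with these lengths CANNOT exist.

Kraft sum = 1.19140625. Not satisfied.


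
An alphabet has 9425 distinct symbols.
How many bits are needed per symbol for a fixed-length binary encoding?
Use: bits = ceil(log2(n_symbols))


log2(9425) = 13.2023
Bracket: 2^13 = 8192 < 9425 <= 2^14 = 16384
So ceil(log2(9425)) = 14

bits = ceil(log2(9425)) = ceil(13.2023) = 14 bits


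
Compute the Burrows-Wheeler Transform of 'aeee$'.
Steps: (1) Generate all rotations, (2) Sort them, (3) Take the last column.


Rotations (sorted):
  0: $aeee -> last char: e
  1: aeee$ -> last char: $
  2: e$aee -> last char: e
  3: ee$ae -> last char: e
  4: eee$a -> last char: a


BWT = e$eea


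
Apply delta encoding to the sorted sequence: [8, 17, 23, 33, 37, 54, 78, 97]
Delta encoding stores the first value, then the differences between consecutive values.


First value: 8
Deltas:
  17 - 8 = 9
  23 - 17 = 6
  33 - 23 = 10
  37 - 33 = 4
  54 - 37 = 17
  78 - 54 = 24
  97 - 78 = 19


Delta encoded: [8, 9, 6, 10, 4, 17, 24, 19]


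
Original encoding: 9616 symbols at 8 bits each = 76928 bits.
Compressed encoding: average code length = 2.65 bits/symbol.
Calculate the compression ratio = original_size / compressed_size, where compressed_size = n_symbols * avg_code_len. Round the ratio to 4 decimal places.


original_size = n_symbols * orig_bits = 9616 * 8 = 76928 bits
compressed_size = n_symbols * avg_code_len = 9616 * 2.65 = 25482.4 bits
ratio = original_size / compressed_size = 76928 / 25482.4 = 3.0189

Compression ratio = 3.0189


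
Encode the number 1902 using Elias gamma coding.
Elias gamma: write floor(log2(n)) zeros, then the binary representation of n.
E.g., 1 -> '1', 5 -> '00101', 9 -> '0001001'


num_bits = floor(log2(1902)) + 1 = 11
leading_zeros = num_bits - 1 = 10
binary(1902) = 11101101110

Elias gamma(1902) = '0000000000' + '11101101110' = 000000000011101101110 (21 bits)


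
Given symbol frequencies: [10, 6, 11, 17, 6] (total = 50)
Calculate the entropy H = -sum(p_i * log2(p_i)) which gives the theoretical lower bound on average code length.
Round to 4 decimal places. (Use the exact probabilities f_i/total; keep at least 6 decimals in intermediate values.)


Per-symbol terms -p_i * log2(p_i) with p_i = f_i/50:
  p = 10/50 = 0.200000: log2(p) = -2.321928, -p*log2(p) = 0.464386
  p = 6/50 = 0.120000: log2(p) = -3.058894, -p*log2(p) = 0.367067
  p = 11/50 = 0.220000: log2(p) = -2.184425, -p*log2(p) = 0.480573
  p = 17/50 = 0.340000: log2(p) = -1.556393, -p*log2(p) = 0.529174
  p = 6/50 = 0.120000: log2(p) = -3.058894, -p*log2(p) = 0.367067
H = 0.464386 + 0.367067 + 0.480573 + 0.529174 + 0.367067 = 2.208267

H = 2.2083 bits/symbol


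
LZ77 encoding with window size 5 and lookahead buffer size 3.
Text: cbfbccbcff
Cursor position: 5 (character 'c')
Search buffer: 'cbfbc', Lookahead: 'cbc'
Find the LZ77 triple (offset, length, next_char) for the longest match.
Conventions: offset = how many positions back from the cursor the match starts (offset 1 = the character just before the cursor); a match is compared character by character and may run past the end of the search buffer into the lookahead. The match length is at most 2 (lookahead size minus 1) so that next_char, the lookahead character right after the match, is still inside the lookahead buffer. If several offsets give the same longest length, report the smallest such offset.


Try each offset into the search buffer:
  offset=1 (pos 4, char 'c'): match length 1
  offset=2 (pos 3, char 'b'): match length 0
  offset=3 (pos 2, char 'f'): match length 0
  offset=4 (pos 1, char 'b'): match length 0
  offset=5 (pos 0, char 'c'): match length 2
Longest match has length 2 at offset 5.
next_char = character at position 5 + 2 = 7 -> 'c'

Best match: offset=5, length=2 (matching 'cb' starting at position 0)
LZ77 triple: (5, 2, 'c')


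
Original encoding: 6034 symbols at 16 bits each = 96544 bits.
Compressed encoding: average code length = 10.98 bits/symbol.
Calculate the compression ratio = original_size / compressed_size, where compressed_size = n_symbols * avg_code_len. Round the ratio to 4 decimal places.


original_size = n_symbols * orig_bits = 6034 * 16 = 96544 bits
compressed_size = n_symbols * avg_code_len = 6034 * 10.98 = 66253.32 bits
ratio = original_size / compressed_size = 96544 / 66253.32 = 1.4572

Compression ratio = 1.4572


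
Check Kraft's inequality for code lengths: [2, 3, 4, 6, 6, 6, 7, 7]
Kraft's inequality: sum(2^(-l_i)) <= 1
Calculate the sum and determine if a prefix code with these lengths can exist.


Sum = 2^(-2) + 2^(-3) + 2^(-4) + 2^(-6) + 2^(-6) + 2^(-6) + 2^(-7) + 2^(-7)
    = 0.25 + 0.125 + 0.0625 + 0.015625 + 0.015625 + 0.015625 + 0.0078125 + 0.0078125
    = 64/128 = 0.5
Since 0.5 <= 1, Kraft's inequality IS satisfied.
A prefix code with these lengths CAN exist.

Kraft sum = 0.5. Satisfied.


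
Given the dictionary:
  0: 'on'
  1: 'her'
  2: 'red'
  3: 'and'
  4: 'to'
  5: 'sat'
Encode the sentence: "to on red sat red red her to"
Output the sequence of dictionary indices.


Look up each word in the dictionary:
  'to' -> 4
  'on' -> 0
  'red' -> 2
  'sat' -> 5
  'red' -> 2
  'red' -> 2
  'her' -> 1
  'to' -> 4

Encoded: [4, 0, 2, 5, 2, 2, 1, 4]


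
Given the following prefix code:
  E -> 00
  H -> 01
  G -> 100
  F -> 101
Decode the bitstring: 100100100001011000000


Decoding step by step:
Bits 100 -> G
Bits 100 -> G
Bits 100 -> G
Bits 00 -> E
Bits 101 -> F
Bits 100 -> G
Bits 00 -> E
Bits 00 -> E


Decoded message: GGGEFGEE


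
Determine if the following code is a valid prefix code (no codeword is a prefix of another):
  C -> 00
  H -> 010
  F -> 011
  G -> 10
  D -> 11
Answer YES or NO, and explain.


Checking each pair (does one codeword prefix another?):
  C='00' vs H='010': no prefix
  C='00' vs F='011': no prefix
  C='00' vs G='10': no prefix
  C='00' vs D='11': no prefix
  H='010' vs C='00': no prefix
  H='010' vs F='011': no prefix
  H='010' vs G='10': no prefix
  H='010' vs D='11': no prefix
  F='011' vs C='00': no prefix
  F='011' vs H='010': no prefix
  F='011' vs G='10': no prefix
  F='011' vs D='11': no prefix
  G='10' vs C='00': no prefix
  G='10' vs H='010': no prefix
  G='10' vs F='011': no prefix
  G='10' vs D='11': no prefix
  D='11' vs C='00': no prefix
  D='11' vs H='010': no prefix
  D='11' vs F='011': no prefix
  D='11' vs G='10': no prefix
No violation found over all pairs.

YES -- this is a valid prefix code. No codeword is a prefix of any other codeword.


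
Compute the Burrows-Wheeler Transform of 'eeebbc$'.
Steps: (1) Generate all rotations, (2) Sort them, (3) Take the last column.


Rotations (sorted):
  0: $eeebbc -> last char: c
  1: bbc$eee -> last char: e
  2: bc$eeeb -> last char: b
  3: c$eeebb -> last char: b
  4: ebbc$ee -> last char: e
  5: eebbc$e -> last char: e
  6: eeebbc$ -> last char: $


BWT = cebbee$


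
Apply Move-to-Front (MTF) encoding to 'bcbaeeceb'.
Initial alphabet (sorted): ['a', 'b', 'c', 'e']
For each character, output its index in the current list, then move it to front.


MTF encoding:
'b': index 1 in ['a', 'b', 'c', 'e'] -> ['b', 'a', 'c', 'e']
'c': index 2 in ['b', 'a', 'c', 'e'] -> ['c', 'b', 'a', 'e']
'b': index 1 in ['c', 'b', 'a', 'e'] -> ['b', 'c', 'a', 'e']
'a': index 2 in ['b', 'c', 'a', 'e'] -> ['a', 'b', 'c', 'e']
'e': index 3 in ['a', 'b', 'c', 'e'] -> ['e', 'a', 'b', 'c']
'e': index 0 in ['e', 'a', 'b', 'c'] -> ['e', 'a', 'b', 'c']
'c': index 3 in ['e', 'a', 'b', 'c'] -> ['c', 'e', 'a', 'b']
'e': index 1 in ['c', 'e', 'a', 'b'] -> ['e', 'c', 'a', 'b']
'b': index 3 in ['e', 'c', 'a', 'b'] -> ['b', 'e', 'c', 'a']


Output: [1, 2, 1, 2, 3, 0, 3, 1, 3]


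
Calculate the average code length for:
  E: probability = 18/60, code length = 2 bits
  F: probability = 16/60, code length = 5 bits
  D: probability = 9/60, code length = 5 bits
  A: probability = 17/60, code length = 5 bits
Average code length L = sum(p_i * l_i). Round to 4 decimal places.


Weighted contributions p_i * l_i:
  E: (18/60) * 2 = 36/60
  F: (16/60) * 5 = 80/60
  D: (9/60) * 5 = 45/60
  A: (17/60) * 5 = 85/60
Sum = (36 + 80 + 45 + 85)/60 = 246/60

L = 246/60 = 4.1000 bits/symbol


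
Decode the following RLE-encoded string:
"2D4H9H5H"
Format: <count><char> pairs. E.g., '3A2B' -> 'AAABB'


Expanding each <count><char> pair:
  2D -> 'DD'
  4H -> 'HHHH'
  9H -> 'HHHHHHHHH'
  5H -> 'HHHHH'

Decoded = DDHHHHHHHHHHHHHHHHHH


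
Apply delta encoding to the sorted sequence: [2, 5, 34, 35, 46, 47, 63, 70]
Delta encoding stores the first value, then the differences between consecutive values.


First value: 2
Deltas:
  5 - 2 = 3
  34 - 5 = 29
  35 - 34 = 1
  46 - 35 = 11
  47 - 46 = 1
  63 - 47 = 16
  70 - 63 = 7


Delta encoded: [2, 3, 29, 1, 11, 1, 16, 7]


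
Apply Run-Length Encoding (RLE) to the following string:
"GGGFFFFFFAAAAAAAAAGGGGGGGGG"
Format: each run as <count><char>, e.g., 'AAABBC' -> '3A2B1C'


Scanning runs left to right:
  i=0: run of 'G' x 3 -> '3G'
  i=3: run of 'F' x 6 -> '6F'
  i=9: run of 'A' x 9 -> '9A'
  i=18: run of 'G' x 9 -> '9G'

RLE = 3G6F9A9G


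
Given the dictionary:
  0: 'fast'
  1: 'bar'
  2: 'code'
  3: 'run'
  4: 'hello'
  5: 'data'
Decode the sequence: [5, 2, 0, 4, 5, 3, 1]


Look up each index in the dictionary:
  5 -> 'data'
  2 -> 'code'
  0 -> 'fast'
  4 -> 'hello'
  5 -> 'data'
  3 -> 'run'
  1 -> 'bar'

Decoded: "data code fast hello data run bar"


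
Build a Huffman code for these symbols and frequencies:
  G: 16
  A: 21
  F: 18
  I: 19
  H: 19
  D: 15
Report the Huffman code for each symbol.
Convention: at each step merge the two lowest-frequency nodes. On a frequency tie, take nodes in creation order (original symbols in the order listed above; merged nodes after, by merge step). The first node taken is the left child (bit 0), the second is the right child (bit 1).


Huffman tree construction:
Step 1: Merge D(15) + G(16) = 31
Step 2: Merge F(18) + I(19) = 37
Step 3: Merge H(19) + A(21) = 40
Step 4: Merge (D+G)(31) + (F+I)(37) = 68
Step 5: Merge (H+A)(40) + ((D+G)+(F+I))(68) = 108
Read each symbol's code off the tree from the root (left child = 0, right child = 1).

Codes:
  G: 101 (length 3)
  A: 01 (length 2)
  F: 110 (length 3)
  I: 111 (length 3)
  H: 00 (length 2)
  D: 100 (length 3)
Average code length: 284/108 = 2.6296 bits/symbol


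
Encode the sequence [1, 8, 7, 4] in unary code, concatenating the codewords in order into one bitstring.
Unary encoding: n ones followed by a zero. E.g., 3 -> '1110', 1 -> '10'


Encode each number as n ones followed by a terminating 0:
  1 -> 10 (2 bits)
  8 -> 111111110 (9 bits)
  7 -> 11111110 (8 bits)
  4 -> 11110 (5 bits)
Total length = 2 + 9 + 8 + 5 = 24 bits.

Unary([1, 8, 7, 4]) = 101111111101111111011110 (24 bits)


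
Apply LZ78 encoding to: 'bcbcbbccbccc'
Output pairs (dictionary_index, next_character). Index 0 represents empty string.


LZ78 encoding steps:
Dictionary: {0: ''}
Step 1: w='' (idx 0), next='b' -> output (0, 'b'), add 'b' as idx 1
Step 2: w='' (idx 0), next='c' -> output (0, 'c'), add 'c' as idx 2
Step 3: w='b' (idx 1), next='c' -> output (1, 'c'), add 'bc' as idx 3
Step 4: w='b' (idx 1), next='b' -> output (1, 'b'), add 'bb' as idx 4
Step 5: w='c' (idx 2), next='c' -> output (2, 'c'), add 'cc' as idx 5
Step 6: w='bc' (idx 3), next='c' -> output (3, 'c'), add 'bcc' as idx 6
Step 7: w='c' (idx 2), end of input -> output (2, '')


Encoded: [(0, 'b'), (0, 'c'), (1, 'c'), (1, 'b'), (2, 'c'), (3, 'c'), (2, '')]


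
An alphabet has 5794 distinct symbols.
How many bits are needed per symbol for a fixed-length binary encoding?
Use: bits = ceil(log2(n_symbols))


log2(5794) = 12.5003
Bracket: 2^12 = 4096 < 5794 <= 2^13 = 8192
So ceil(log2(5794)) = 13

bits = ceil(log2(5794)) = ceil(12.5003) = 13 bits


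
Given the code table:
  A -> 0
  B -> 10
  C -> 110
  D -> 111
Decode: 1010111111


Decoding:
10 -> B
10 -> B
111 -> D
111 -> D


Result: BBDD


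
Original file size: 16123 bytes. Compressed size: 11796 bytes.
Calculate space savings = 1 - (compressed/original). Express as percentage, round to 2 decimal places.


ratio = compressed/original = 11796/16123 = 0.731626
savings = 1 - ratio = 1 - 0.731626 = 0.268374
as a percentage: 0.268374 * 100 = 26.84%

Space savings = 1 - 11796/16123 = 26.84%


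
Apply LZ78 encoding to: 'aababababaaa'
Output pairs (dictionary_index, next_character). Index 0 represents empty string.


LZ78 encoding steps:
Dictionary: {0: ''}
Step 1: w='' (idx 0), next='a' -> output (0, 'a'), add 'a' as idx 1
Step 2: w='a' (idx 1), next='b' -> output (1, 'b'), add 'ab' as idx 2
Step 3: w='ab' (idx 2), next='a' -> output (2, 'a'), add 'aba' as idx 3
Step 4: w='' (idx 0), next='b' -> output (0, 'b'), add 'b' as idx 4
Step 5: w='aba' (idx 3), next='a' -> output (3, 'a'), add 'abaa' as idx 5
Step 6: w='a' (idx 1), end of input -> output (1, '')


Encoded: [(0, 'a'), (1, 'b'), (2, 'a'), (0, 'b'), (3, 'a'), (1, '')]


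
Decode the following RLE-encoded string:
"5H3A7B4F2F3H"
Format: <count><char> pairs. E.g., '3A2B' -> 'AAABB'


Expanding each <count><char> pair:
  5H -> 'HHHHH'
  3A -> 'AAA'
  7B -> 'BBBBBBB'
  4F -> 'FFFF'
  2F -> 'FF'
  3H -> 'HHH'

Decoded = HHHHHAAABBBBBBBFFFFFFHHH


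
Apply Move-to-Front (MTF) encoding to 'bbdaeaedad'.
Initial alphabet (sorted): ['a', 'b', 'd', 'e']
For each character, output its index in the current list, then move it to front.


MTF encoding:
'b': index 1 in ['a', 'b', 'd', 'e'] -> ['b', 'a', 'd', 'e']
'b': index 0 in ['b', 'a', 'd', 'e'] -> ['b', 'a', 'd', 'e']
'd': index 2 in ['b', 'a', 'd', 'e'] -> ['d', 'b', 'a', 'e']
'a': index 2 in ['d', 'b', 'a', 'e'] -> ['a', 'd', 'b', 'e']
'e': index 3 in ['a', 'd', 'b', 'e'] -> ['e', 'a', 'd', 'b']
'a': index 1 in ['e', 'a', 'd', 'b'] -> ['a', 'e', 'd', 'b']
'e': index 1 in ['a', 'e', 'd', 'b'] -> ['e', 'a', 'd', 'b']
'd': index 2 in ['e', 'a', 'd', 'b'] -> ['d', 'e', 'a', 'b']
'a': index 2 in ['d', 'e', 'a', 'b'] -> ['a', 'd', 'e', 'b']
'd': index 1 in ['a', 'd', 'e', 'b'] -> ['d', 'a', 'e', 'b']


Output: [1, 0, 2, 2, 3, 1, 1, 2, 2, 1]


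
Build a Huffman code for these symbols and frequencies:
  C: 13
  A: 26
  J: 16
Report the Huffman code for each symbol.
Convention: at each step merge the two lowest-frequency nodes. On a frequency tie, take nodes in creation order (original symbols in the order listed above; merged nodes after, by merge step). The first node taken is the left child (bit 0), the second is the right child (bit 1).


Huffman tree construction:
Step 1: Merge C(13) + J(16) = 29
Step 2: Merge A(26) + (C+J)(29) = 55
Read each symbol's code off the tree from the root (left child = 0, right child = 1).

Codes:
  C: 10 (length 2)
  A: 0 (length 1)
  J: 11 (length 2)
Average code length: 84/55 = 1.5273 bits/symbol


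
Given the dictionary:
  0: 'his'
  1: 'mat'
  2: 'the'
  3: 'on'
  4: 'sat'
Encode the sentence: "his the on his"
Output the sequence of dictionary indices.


Look up each word in the dictionary:
  'his' -> 0
  'the' -> 2
  'on' -> 3
  'his' -> 0

Encoded: [0, 2, 3, 0]


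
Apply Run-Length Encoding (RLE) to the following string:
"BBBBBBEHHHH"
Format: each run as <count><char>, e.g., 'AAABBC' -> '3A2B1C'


Scanning runs left to right:
  i=0: run of 'B' x 6 -> '6B'
  i=6: run of 'E' x 1 -> '1E'
  i=7: run of 'H' x 4 -> '4H'

RLE = 6B1E4H


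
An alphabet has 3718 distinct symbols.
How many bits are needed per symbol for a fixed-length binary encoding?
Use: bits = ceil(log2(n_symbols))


log2(3718) = 11.8603
Bracket: 2^11 = 2048 < 3718 <= 2^12 = 4096
So ceil(log2(3718)) = 12

bits = ceil(log2(3718)) = ceil(11.8603) = 12 bits


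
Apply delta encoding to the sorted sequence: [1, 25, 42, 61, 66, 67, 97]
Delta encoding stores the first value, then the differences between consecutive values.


First value: 1
Deltas:
  25 - 1 = 24
  42 - 25 = 17
  61 - 42 = 19
  66 - 61 = 5
  67 - 66 = 1
  97 - 67 = 30


Delta encoded: [1, 24, 17, 19, 5, 1, 30]


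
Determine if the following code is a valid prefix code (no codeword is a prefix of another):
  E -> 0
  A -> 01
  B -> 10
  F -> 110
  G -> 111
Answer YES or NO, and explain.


Checking each pair (does one codeword prefix another?):
  E='0' vs A='01': prefix -- VIOLATION

NO -- this is NOT a valid prefix code. E (0) is a prefix of A (01).


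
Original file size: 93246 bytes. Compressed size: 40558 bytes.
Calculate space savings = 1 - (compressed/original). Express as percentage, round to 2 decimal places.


ratio = compressed/original = 40558/93246 = 0.434957
savings = 1 - ratio = 1 - 0.434957 = 0.565043
as a percentage: 0.565043 * 100 = 56.5%

Space savings = 1 - 40558/93246 = 56.5%


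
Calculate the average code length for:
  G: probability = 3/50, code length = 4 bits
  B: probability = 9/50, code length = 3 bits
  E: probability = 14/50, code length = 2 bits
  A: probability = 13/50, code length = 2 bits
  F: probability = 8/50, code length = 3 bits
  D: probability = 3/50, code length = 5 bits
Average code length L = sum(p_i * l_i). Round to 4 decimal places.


Weighted contributions p_i * l_i:
  G: (3/50) * 4 = 12/50
  B: (9/50) * 3 = 27/50
  E: (14/50) * 2 = 28/50
  A: (13/50) * 2 = 26/50
  F: (8/50) * 3 = 24/50
  D: (3/50) * 5 = 15/50
Sum = (12 + 27 + 28 + 26 + 24 + 15)/50 = 132/50

L = 132/50 = 2.6400 bits/symbol


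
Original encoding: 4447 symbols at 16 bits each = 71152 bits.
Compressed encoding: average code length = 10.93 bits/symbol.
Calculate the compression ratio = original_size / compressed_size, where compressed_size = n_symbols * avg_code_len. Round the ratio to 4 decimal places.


original_size = n_symbols * orig_bits = 4447 * 16 = 71152 bits
compressed_size = n_symbols * avg_code_len = 4447 * 10.93 = 48605.71 bits
ratio = original_size / compressed_size = 71152 / 48605.71 = 1.4639

Compression ratio = 1.4639


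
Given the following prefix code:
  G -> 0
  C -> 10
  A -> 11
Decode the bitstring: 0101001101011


Decoding step by step:
Bits 0 -> G
Bits 10 -> C
Bits 10 -> C
Bits 0 -> G
Bits 11 -> A
Bits 0 -> G
Bits 10 -> C
Bits 11 -> A


Decoded message: GCCGAGCA


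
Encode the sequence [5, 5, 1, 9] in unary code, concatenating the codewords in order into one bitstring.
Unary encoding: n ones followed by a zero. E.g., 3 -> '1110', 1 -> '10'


Encode each number as n ones followed by a terminating 0:
  5 -> 111110 (6 bits)
  5 -> 111110 (6 bits)
  1 -> 10 (2 bits)
  9 -> 1111111110 (10 bits)
Total length = 6 + 6 + 2 + 10 = 24 bits.

Unary([5, 5, 1, 9]) = 111110111110101111111110 (24 bits)


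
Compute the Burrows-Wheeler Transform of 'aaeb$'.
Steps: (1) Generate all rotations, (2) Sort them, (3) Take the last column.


Rotations (sorted):
  0: $aaeb -> last char: b
  1: aaeb$ -> last char: $
  2: aeb$a -> last char: a
  3: b$aae -> last char: e
  4: eb$aa -> last char: a


BWT = b$aea


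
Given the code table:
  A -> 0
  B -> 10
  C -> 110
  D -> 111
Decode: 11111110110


Decoding:
111 -> D
111 -> D
10 -> B
110 -> C


Result: DDBC


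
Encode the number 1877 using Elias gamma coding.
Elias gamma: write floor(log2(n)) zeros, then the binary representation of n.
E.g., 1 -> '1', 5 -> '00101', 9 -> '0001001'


num_bits = floor(log2(1877)) + 1 = 11
leading_zeros = num_bits - 1 = 10
binary(1877) = 11101010101

Elias gamma(1877) = '0000000000' + '11101010101' = 000000000011101010101 (21 bits)


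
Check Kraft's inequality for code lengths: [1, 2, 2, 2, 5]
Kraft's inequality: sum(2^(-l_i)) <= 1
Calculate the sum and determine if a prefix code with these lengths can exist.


Sum = 2^(-1) + 2^(-2) + 2^(-2) + 2^(-2) + 2^(-5)
    = 0.5 + 0.25 + 0.25 + 0.25 + 0.03125
    = 41/32 = 1.28125
Since 1.28125 > 1, Kraft's inequality is NOT satisfied.
A prefix code with these lengths CANNOT exist.

Kraft sum = 1.28125. Not satisfied.


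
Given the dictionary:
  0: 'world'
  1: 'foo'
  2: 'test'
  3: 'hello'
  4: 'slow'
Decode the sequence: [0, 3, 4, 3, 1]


Look up each index in the dictionary:
  0 -> 'world'
  3 -> 'hello'
  4 -> 'slow'
  3 -> 'hello'
  1 -> 'foo'

Decoded: "world hello slow hello foo"


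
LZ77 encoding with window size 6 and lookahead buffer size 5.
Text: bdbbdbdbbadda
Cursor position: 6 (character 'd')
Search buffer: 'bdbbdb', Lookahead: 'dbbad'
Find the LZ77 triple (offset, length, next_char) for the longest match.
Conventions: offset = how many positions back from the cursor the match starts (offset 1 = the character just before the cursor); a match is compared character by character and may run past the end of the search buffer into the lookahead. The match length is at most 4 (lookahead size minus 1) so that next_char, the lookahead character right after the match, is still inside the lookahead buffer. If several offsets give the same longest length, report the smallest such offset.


Try each offset into the search buffer:
  offset=1 (pos 5, char 'b'): match length 0
  offset=2 (pos 4, char 'd'): match length 2
  offset=3 (pos 3, char 'b'): match length 0
  offset=4 (pos 2, char 'b'): match length 0
  offset=5 (pos 1, char 'd'): match length 3
  offset=6 (pos 0, char 'b'): match length 0
Longest match has length 3 at offset 5.
next_char = character at position 6 + 3 = 9 -> 'a'

Best match: offset=5, length=3 (matching 'dbb' starting at position 1)
LZ77 triple: (5, 3, 'a')


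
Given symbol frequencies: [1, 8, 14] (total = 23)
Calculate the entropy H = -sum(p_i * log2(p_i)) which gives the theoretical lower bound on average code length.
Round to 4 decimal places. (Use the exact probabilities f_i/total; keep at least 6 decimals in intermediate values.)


Per-symbol terms -p_i * log2(p_i) with p_i = f_i/23:
  p = 1/23 = 0.043478: log2(p) = -4.523562, -p*log2(p) = 0.196677
  p = 8/23 = 0.347826: log2(p) = -1.523562, -p*log2(p) = 0.529935
  p = 14/23 = 0.608696: log2(p) = -0.716207, -p*log2(p) = 0.435952
H = 0.196677 + 0.529935 + 0.435952 = 1.162564

H = 1.1626 bits/symbol


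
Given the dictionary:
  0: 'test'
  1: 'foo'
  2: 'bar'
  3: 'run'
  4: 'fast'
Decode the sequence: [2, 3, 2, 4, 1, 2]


Look up each index in the dictionary:
  2 -> 'bar'
  3 -> 'run'
  2 -> 'bar'
  4 -> 'fast'
  1 -> 'foo'
  2 -> 'bar'

Decoded: "bar run bar fast foo bar"


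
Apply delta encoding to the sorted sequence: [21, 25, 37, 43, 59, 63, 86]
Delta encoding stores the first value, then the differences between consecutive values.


First value: 21
Deltas:
  25 - 21 = 4
  37 - 25 = 12
  43 - 37 = 6
  59 - 43 = 16
  63 - 59 = 4
  86 - 63 = 23


Delta encoded: [21, 4, 12, 6, 16, 4, 23]


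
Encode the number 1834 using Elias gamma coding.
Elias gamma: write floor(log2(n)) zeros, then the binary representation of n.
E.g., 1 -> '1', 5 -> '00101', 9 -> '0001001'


num_bits = floor(log2(1834)) + 1 = 11
leading_zeros = num_bits - 1 = 10
binary(1834) = 11100101010

Elias gamma(1834) = '0000000000' + '11100101010' = 000000000011100101010 (21 bits)


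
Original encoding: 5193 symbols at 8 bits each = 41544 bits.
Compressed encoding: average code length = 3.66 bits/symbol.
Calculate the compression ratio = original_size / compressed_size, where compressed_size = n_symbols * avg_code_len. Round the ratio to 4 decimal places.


original_size = n_symbols * orig_bits = 5193 * 8 = 41544 bits
compressed_size = n_symbols * avg_code_len = 5193 * 3.66 = 19006.38 bits
ratio = original_size / compressed_size = 41544 / 19006.38 = 2.1858

Compression ratio = 2.1858


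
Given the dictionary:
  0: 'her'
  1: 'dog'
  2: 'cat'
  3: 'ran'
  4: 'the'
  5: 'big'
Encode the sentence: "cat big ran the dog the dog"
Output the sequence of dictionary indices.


Look up each word in the dictionary:
  'cat' -> 2
  'big' -> 5
  'ran' -> 3
  'the' -> 4
  'dog' -> 1
  'the' -> 4
  'dog' -> 1

Encoded: [2, 5, 3, 4, 1, 4, 1]


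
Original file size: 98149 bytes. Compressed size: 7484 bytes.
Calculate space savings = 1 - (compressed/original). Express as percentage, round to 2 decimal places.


ratio = compressed/original = 7484/98149 = 0.076251
savings = 1 - ratio = 1 - 0.076251 = 0.923749
as a percentage: 0.923749 * 100 = 92.37%

Space savings = 1 - 7484/98149 = 92.37%
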